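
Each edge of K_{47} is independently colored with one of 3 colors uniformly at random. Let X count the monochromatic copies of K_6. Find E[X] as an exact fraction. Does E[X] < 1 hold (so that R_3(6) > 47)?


E[X] = C(47, 6) · 3^{1 − 15} = 10737573 · 3^{−14} = 10737573/4782969.
As a reduced fraction: E[X] = 3579191/1594323 ≈ 2.2449598.
Is E[X] < 1? NO.
Since E[X] ≥ 1, the first-moment bound is inconclusive at n = 47; it does NOT by itself certify R_3(6) > 47.

E[X] = 3579191/1594323 ≈ 2.2449598; E[X] ≥ 1; first-moment method inconclusive here.


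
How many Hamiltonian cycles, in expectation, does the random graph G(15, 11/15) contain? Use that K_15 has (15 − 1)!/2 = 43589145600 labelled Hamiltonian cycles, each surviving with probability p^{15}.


K_15 has (15 − 1)!/2 = 43589145600 labelled Hamiltonian cycles.
For each such Hamiltonian cycle H, let X_H = 1 if all 15 edges of H are present in G. Then P[X_H = 1] = p^{15} = (11/15)^{15} = 4177248169415651/437893890380859375.
Summing the indicators: E[X] = Σ_H E[X_H] = 43589145600 · p^{15} = 43589145600 · 4177248169415651/437893890380859375 = 29972457393249757754368/72081298828125.
Numerically: E[X] ≈ 4.15815e+08.

E[X] = 43589145600 · (11/15)^{15} = 29972457393249757754368/72081298828125 ≈ 4.15815e+08.


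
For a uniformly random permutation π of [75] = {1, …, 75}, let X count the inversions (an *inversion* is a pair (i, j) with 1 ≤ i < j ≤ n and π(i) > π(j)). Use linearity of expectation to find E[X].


Write X = Σ X_I over the C(75, 2) = 2775 pairs i < j, with X_I the indicator of one inversion.
There are 2775 indicators.
For each fixed pair i < j, the values π(i) and π(j) are two distinct elements of {1, …, 75} in uniformly random order; by symmetry P[π(i) > π(j)] = 1/2.
By linearity: E[X] = 2775 · (1/2) = C(75, 2) · (1/2) = 2775/2 = 2775/2 ≈ 1387.500.

E[X] = 2775/2 = 1387.500.


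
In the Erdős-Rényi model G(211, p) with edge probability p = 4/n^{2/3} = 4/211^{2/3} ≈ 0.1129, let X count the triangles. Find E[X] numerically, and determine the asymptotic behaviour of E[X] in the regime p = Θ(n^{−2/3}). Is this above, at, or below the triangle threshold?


Number of potential triangles: C(211, 3) = 1543465.
Each occurs with probability p³ ≈ (0.1129)³ ≈ 1.437524e-03.
By linearity: E[X] = C(211, 3)·p³ ≈ 1543465 · 1.437524e-03 ≈ 2218.7678.
Since α = 2/3 < 1, p = c/n^{2/3} ≫ 1/n is above the triangle threshold p ~ 1/n. Asymptotically E[X] ~ (c³/6)·n^{3(1−α)} = (4³/6)·n^{1} → ∞; triangles are abundant w.h.p.

E[X] ≈ 2218.7678; in regime p = Θ(1/n^{2/3}) E[X] diverges (above the triangle threshold p ~ 1/n).


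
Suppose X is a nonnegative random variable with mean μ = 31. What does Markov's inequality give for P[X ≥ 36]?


μ = E[X] = 31, a = 36.
Markov: P[X ≥ 36] ≤ μ/a = (31)/36 = 31/36.
Numerically: ≈ 0.861111.
(Since a = 36 > μ = 31.000000, the bound 31/36 is < 1 and informative.)

P[X ≥ 36] ≤ 31/36 ≈ 0.861111.


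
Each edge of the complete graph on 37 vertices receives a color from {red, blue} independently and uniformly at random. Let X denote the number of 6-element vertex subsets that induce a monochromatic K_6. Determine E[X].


Let X = Σ_S X_S over the C(37, 6) = 2324784 subsets S of size 6, where X_S = 1 if the K_6 on S is monochromatic.
For a fixed S, the K_6 on S has C(6, 2) = 15 edges. P[all 15 edges red] = (1/2)^15, and likewise for blue, so P[monochromatic] = 2·(1/2)^15 = 2^{1 − 15} = 1/16384.
Summing: E[X] = C(37, 6) · 2^{1 − 15} = 2324784 · 1/16384 = 145299/1024.
Numerically: E[X] ≈ 141.893555.

E[X] = C(37,6)·2^(1−C(6,2)) = 145299/1024 ≈ 141.893555.


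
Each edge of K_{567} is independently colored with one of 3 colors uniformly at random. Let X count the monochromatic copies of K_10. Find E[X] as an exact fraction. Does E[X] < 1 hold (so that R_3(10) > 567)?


E[X] = C(567, 10) · 3^{1 − 45} = 873787071273467749398 · 3^{−44} = 873787071273467749398/984770902183611232881.
As a reduced fraction: E[X] = 10787494707079848758/12157665459056928801 ≈ 0.8872998.
Is E[X] < 1? YES.
Since E[X] < 1, there exists a 3-coloring of K_{567} with no monochromatic K_10; hence R_3(10) > 567.

E[X] = 10787494707079848758/12157665459056928801 ≈ 0.8872998; E[X] < 1, so R_3(10) > 567.


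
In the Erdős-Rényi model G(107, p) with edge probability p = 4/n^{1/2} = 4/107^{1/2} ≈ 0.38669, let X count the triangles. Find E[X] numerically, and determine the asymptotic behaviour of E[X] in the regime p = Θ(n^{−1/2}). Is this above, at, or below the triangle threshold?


Number of potential triangles: C(107, 3) = 198485.
Each occurs with probability p³ ≈ (0.38669)³ ≈ 5.7823491e-02.
By linearity: E[X] = C(107, 3)·p³ ≈ 198485 · 5.7823491e-02 ≈ 11477.09560.
Since α = 1/2 < 1, p = c/n^{1/2} ≫ 1/n is above the triangle threshold p ~ 1/n. Asymptotically E[X] ~ (c³/6)·n^{3(1−α)} = (4³/6)·n^{1.5} → ∞; triangles are abundant w.h.p.

E[X] ≈ 11477.09560; in regime p = Θ(1/n^{1/2}) E[X] diverges (above the triangle threshold p ~ 1/n).


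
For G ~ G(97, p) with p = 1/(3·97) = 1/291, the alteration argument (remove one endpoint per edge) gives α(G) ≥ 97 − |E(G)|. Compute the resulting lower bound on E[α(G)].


E[|E(G)|] = C(97, 2)·p = 4656 · (1/291) = 16.
E[α(G)] ≥ n − E[|E(G)|] = 97 − 16 = 81.
Numerically: ≈ 81.0000.
(This is only a lower bound; the true E[α(G)] may be larger.)

E[α(G)] ≥ 81 ≈ 81.0000.


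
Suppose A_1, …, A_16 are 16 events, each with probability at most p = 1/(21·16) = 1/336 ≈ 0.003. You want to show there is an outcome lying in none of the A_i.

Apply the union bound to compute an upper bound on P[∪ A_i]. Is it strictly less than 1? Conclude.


Union bound: P[∪_{i=1}^{16} A_i] ≤ Σ_i P[A_i] ≤ 16·p = 16·(1/336) = 1/21.
Numerically: 1/21 ≈ 0.048.
Is 1/21 < 1? YES.
Since P[∪ A_i] ≤ 1/21 < 1, the complement has P[∩ A_i^c] ≥ 1 − 1/21 = 20/21 > 0, so some outcome avoids every A_i.

16·p = 1/21 ≈ 0.048; existence CERTIFIED by the union bound.


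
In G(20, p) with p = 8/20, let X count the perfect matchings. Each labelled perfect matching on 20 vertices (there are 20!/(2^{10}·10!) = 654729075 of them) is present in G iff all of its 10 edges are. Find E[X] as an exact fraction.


K_20 has 20!/(2^{10}·10!) = 654729075 labelled perfect matchings.
For each such perfect matching H, let X_H = 1 if all 10 edges of H are present in G. Then P[X_H = 1] = p^{10} = (2/5)^{10} = 1024/9765625.
Summing the indicators: E[X] = Σ_H E[X_H] = 654729075 · p^{10} = 654729075 · 1024/9765625 = 26817702912/390625.
Numerically: E[X] ≈ 6.87e+04.

E[X] = 654729075 · (2/5)^{10} = 26817702912/390625 ≈ 6.87e+04.


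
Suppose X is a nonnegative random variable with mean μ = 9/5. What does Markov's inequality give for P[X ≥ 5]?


μ = E[X] = 9/5, a = 5.
Markov: P[X ≥ 5] ≤ μ/a = (9/5)/5 = 9/25.
Numerically: ≈ 0.36000.
(Since a = 5 > μ = 1.80000, the bound 9/25 is < 1 and informative.)

P[X ≥ 5] ≤ 9/25 ≈ 0.36000.


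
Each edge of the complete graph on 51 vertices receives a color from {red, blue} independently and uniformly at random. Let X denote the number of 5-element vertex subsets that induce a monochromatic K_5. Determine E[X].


Let X = Σ_S X_S over the C(51, 5) = 2349060 subsets S of size 5, where X_S = 1 if the K_5 on S is monochromatic.
For a fixed S, the K_5 on S has C(5, 2) = 10 edges. P[all 10 edges red] = (1/2)^10, and likewise for blue, so P[monochromatic] = 2·(1/2)^10 = 2^{1 − 10} = 1/512.
Summing: E[X] = C(51, 5) · 2^{1 − 10} = 2349060 · 1/512 = 587265/128.
Numerically: E[X] ≈ 4588.007812.

E[X] = C(51,5)·2^(1−C(5,2)) = 587265/128 ≈ 4588.007812.


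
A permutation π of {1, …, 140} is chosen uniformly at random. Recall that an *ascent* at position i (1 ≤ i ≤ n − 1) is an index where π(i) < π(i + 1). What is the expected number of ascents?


Write X = Σ X_I over i = 1, …, 139, with X_I the indicator of one ascent.
There are 139 indicators.
For each fixed i, the pair (π(i), π(i+1)) is a uniformly random ordered pair of distinct values from {1, …, 140}; by symmetry P[π(i) < π(i+1)] = 1/2.
By linearity: E[X] = 139 · (1/2) = (140 − 1) · (1/2) = 139/2 ≈ 69.50000.

E[X] = 139/2 = 69.50000.


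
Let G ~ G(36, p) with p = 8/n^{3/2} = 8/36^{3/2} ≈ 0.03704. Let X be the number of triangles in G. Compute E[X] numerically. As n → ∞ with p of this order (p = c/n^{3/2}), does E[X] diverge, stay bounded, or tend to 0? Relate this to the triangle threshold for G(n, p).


Number of potential triangles: C(36, 3) = 7140.
Each occurs with probability p³ ≈ (0.03704)³ ≈ 5.080526e-05.
By linearity: E[X] = C(36, 3)·p³ ≈ 7140 · 5.080526e-05 ≈ 0.3627.
Since α = 3/2 > 1, p = c/n^{3/2} = o(1/n) is below the triangle threshold p ~ 1/n. Asymptotically E[X] ~ (c³/6)·n^{3(1−α)} = (8³/6)·n^{-1.5} → 0, so by Markov's inequality G has no triangles w.h.p.

E[X] ≈ 0.3627; in regime p = Θ(1/n^{3/2}) E[X] tends to 0 (below the triangle threshold p ~ 1/n).


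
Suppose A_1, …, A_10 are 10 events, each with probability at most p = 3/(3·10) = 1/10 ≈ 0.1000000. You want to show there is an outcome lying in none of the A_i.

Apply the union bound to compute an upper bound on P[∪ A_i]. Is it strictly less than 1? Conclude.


Union bound: P[∪_{i=1}^{10} A_i] ≤ Σ_i P[A_i] ≤ 10·p = 10·(1/10) = 1.
Numerically: 1 ≈ 1.0000000.
Is 1 < 1? NO.
Since the bound 1 is ≥ 1, the union bound is uninformative here; it does NOT by itself certify existence.

10·p = 1 ≈ 1.0000000; existence NOT certified by the union bound.


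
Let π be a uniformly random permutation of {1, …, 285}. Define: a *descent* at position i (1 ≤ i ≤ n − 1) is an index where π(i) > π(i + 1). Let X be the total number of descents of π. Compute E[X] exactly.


Write X = Σ X_I over i = 1, …, 284, with X_I the indicator of one descent.
There are 284 indicators.
For each fixed i, the pair (π(i), π(i+1)) is a uniformly random ordered pair of distinct values from {1, …, 285}; by symmetry P[π(i) > π(i+1)] = 1/2.
By linearity: E[X] = 284 · (1/2) = (285 − 1) · (1/2) = 142 ≈ 142.00000.

E[X] = 142 = 142.00000.


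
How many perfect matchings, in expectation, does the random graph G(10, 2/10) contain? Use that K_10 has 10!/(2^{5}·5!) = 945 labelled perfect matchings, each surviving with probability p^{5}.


K_10 has 10!/(2^{5}·5!) = 945 labelled perfect matchings.
For each such perfect matching H, let X_H = 1 if all 5 edges of H are present in G. Then P[X_H = 1] = p^{5} = (1/5)^{5} = 1/3125.
By linearity: E[X] = Σ_H E[X_H] = 945 · p^{5} = 945 · 1/3125 = 189/625.
Numerically: E[X] ≈ 0.3024.

E[X] = 945 · (1/5)^{5} = 189/625 ≈ 0.3024.


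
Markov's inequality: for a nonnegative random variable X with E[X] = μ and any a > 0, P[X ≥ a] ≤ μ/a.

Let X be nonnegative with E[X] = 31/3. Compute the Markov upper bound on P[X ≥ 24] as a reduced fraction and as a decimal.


μ = E[X] = 31/3, a = 24.
Markov: P[X ≥ 24] ≤ μ/a = (31/3)/24 = 31/72.
Numerically: ≈ 0.4306.
(Since a = 24 > μ = 10.3333, the bound 31/72 is < 1 and informative.)

P[X ≥ 24] ≤ 31/72 ≈ 0.4306.


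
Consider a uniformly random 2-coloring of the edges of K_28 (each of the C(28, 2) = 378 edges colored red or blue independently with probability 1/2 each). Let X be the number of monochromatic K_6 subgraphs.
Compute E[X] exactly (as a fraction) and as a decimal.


Let X = Σ_S X_S over the C(28, 6) = 376740 subsets S of size 6, where X_S = 1 if the K_6 on S is monochromatic.
For a fixed S, the K_6 on S has C(6, 2) = 15 edges. P[all 15 edges red] = (1/2)^15, and likewise for blue, so P[monochromatic] = 2·(1/2)^15 = 2^{1 − 15} = 1/16384.
By linearity: E[X] = C(28, 6) · 2^{1 − 15} = 376740 · 1/16384 = 94185/4096.
Numerically: E[X] ≈ 22.994385.

E[X] = C(28,6)·2^(1−C(6,2)) = 94185/4096 ≈ 22.994385.


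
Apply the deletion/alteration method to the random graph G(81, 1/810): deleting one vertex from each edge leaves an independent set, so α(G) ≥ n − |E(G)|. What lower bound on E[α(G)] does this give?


E[|E(G)|] = C(81, 2)·p = 3240 · (1/810) = 4.
E[α(G)] ≥ n − E[|E(G)|] = 81 − 4 = 77.
Numerically: ≈ 77.000.
(This is only a lower bound; the true E[α(G)] may be larger.)

E[α(G)] ≥ 77 ≈ 77.000.


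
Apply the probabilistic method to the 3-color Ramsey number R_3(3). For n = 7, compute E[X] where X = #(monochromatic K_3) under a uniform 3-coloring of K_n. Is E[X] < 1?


E[X] = C(7, 3) · 3^{1 − 3} = 35 · 3^{−2} = 35/9.
As a reduced fraction: E[X] = 35/9 ≈ 3.8889.
Is E[X] < 1? NO.
Since E[X] ≥ 1, the first-moment bound is inconclusive at n = 7; it does NOT by itself certify R_3(3) > 7.

E[X] = 35/9 ≈ 3.8889; E[X] ≥ 1; first-moment method inconclusive here.


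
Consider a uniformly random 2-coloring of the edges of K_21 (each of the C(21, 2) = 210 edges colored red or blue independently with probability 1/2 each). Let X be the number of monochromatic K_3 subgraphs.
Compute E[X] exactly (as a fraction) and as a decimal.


Let X = Σ_S X_S over the C(21, 3) = 1330 subsets S of size 3, where X_S = 1 if the K_3 on S is monochromatic.
For a fixed S, the K_3 on S has C(3, 2) = 3 edges. P[all 3 edges red] = (1/2)^3, and likewise for blue, so P[monochromatic] = 2·(1/2)^3 = 2^{1 − 3} = 1/4.
Summing: E[X] = C(21, 3) · 2^{1 − 3} = 1330 · 1/4 = 665/2.
Numerically: E[X] ≈ 332.500000.

E[X] = C(21,3)·2^(1−C(3,2)) = 665/2 ≈ 332.500000.


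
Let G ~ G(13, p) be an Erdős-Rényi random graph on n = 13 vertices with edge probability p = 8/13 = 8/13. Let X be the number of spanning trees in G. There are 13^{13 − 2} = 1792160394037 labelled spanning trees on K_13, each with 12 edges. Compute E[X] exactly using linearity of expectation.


K_13 has 13^{13 − 2} = 1792160394037 labelled spanning trees.
For each such spanning tree H, let X_H = 1 if all 12 edges of H are present in G. Then P[X_H = 1] = p^{12} = (8/13)^{12} = 68719476736/23298085122481.
Summing the indicators: E[X] = Σ_H E[X_H] = 1792160394037 · p^{12} = 1792160394037 · 68719476736/23298085122481 = 68719476736/13.
Numerically: E[X] ≈ 5.286e+09.

E[X] = 1792160394037 · (8/13)^{12} = 68719476736/13 ≈ 5.286e+09.


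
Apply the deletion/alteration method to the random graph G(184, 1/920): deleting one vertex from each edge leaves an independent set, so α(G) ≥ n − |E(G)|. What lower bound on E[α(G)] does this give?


E[|E(G)|] = C(184, 2)·p = 16836 · (1/920) = 183/10.
E[α(G)] ≥ n − E[|E(G)|] = 184 − 183/10 = 1657/10.
Numerically: ≈ 165.700000.
(This is only a lower bound; the true E[α(G)] may be larger.)

E[α(G)] ≥ 1657/10 ≈ 165.700000.


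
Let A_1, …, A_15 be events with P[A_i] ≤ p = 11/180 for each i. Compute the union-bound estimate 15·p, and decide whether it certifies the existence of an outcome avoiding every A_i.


Union bound: P[∪_{i=1}^{15} A_i] ≤ Σ_i P[A_i] ≤ 15·p = 15·(11/180) = 11/12.
Numerically: 11/12 ≈ 0.917.
Is 11/12 < 1? YES.
Since P[∪ A_i] ≤ 11/12 < 1, the complement has P[∩ A_i^c] ≥ 1 − 11/12 = 1/12 > 0, so some outcome avoids every A_i.

15·p = 11/12 ≈ 0.917; existence CERTIFIED by the union bound.


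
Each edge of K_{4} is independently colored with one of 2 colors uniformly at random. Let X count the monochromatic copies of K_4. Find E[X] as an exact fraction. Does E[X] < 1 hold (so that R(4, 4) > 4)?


E[X] = C(4, 4) · 2^{1 − 6} = 1 · 2^{−5} = 1/32.
As a reduced fraction: E[X] = 1/32 ≈ 0.0312.
Is E[X] < 1? YES.
Since E[X] < 1, there exists a 2-coloring of K_{4} with no monochromatic K_4; hence R(4, 4) > 4.

E[X] = 1/32 ≈ 0.0312; E[X] < 1, so R(4, 4) > 4.


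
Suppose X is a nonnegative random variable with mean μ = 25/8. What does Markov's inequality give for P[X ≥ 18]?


μ = E[X] = 25/8, a = 18.
Markov: P[X ≥ 18] ≤ μ/a = (25/8)/18 = 25/144.
Numerically: ≈ 0.173611.
(Since a = 18 > μ = 3.125000, the bound 25/144 is < 1 and informative.)

P[X ≥ 18] ≤ 25/144 ≈ 0.173611.


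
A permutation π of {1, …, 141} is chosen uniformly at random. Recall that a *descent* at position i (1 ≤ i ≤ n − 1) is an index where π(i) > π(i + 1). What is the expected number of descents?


Write X = Σ X_I over i = 1, …, 140, with X_I the indicator of one descent.
There are 140 indicators.
For each fixed i, the pair (π(i), π(i+1)) is a uniformly random ordered pair of distinct values from {1, …, 141}; by symmetry P[π(i) > π(i+1)] = 1/2.
By linearity: E[X] = 140 · (1/2) = (141 − 1) · (1/2) = 70 ≈ 70.0000.

E[X] = 70 = 70.0000.


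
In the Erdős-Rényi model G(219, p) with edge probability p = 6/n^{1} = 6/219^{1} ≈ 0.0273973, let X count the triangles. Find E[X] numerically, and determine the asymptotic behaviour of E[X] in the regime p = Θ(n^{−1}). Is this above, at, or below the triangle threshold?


Number of potential triangles: C(219, 3) = 1726669.
Each occurs with probability p³ ≈ (0.0273973)³ ≈ 2.05646540e-05.
By linearity: E[X] = C(219, 3)·p³ ≈ 1726669 · 2.05646540e-05 ≈ 35.508351.
Here α = 1, so p = 6/n is exactly at the triangle threshold p ~ 1/n. Asymptotically E[X] → c³/6 = 6³/6 = 36 ≈ 36.000000, a bounded constant. In this regime the triangle count is asymptotically Poisson(c³/6).

E[X] ≈ 35.508351; in regime p = Θ(1/n^{1}) E[X] stays bounded (at the triangle threshold p ~ 1/n).


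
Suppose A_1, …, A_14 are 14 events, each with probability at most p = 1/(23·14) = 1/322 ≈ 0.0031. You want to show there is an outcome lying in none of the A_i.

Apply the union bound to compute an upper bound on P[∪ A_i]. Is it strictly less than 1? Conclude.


Union bound: P[∪_{i=1}^{14} A_i] ≤ Σ_i P[A_i] ≤ 14·p = 14·(1/322) = 1/23.
Numerically: 1/23 ≈ 0.0435.
Is 1/23 < 1? YES.
Since P[∪ A_i] ≤ 1/23 < 1, the complement has P[∩ A_i^c] ≥ 1 − 1/23 = 22/23 > 0, so some outcome avoids every A_i.

14·p = 1/23 ≈ 0.0435; existence CERTIFIED by the union bound.


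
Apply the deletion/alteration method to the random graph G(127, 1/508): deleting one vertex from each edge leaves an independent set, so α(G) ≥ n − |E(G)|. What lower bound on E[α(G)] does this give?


E[|E(G)|] = C(127, 2)·p = 8001 · (1/508) = 63/4.
E[α(G)] ≥ n − E[|E(G)|] = 127 − 63/4 = 445/4.
Numerically: ≈ 111.250000.
(This is only a lower bound; the true E[α(G)] may be larger.)

E[α(G)] ≥ 445/4 ≈ 111.250000.


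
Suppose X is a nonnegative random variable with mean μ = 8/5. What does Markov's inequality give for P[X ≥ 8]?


μ = E[X] = 8/5, a = 8.
Markov: P[X ≥ 8] ≤ μ/a = (8/5)/8 = 1/5.
Numerically: ≈ 0.2000.
(Since a = 8 > μ = 1.6000, the bound 1/5 is < 1 and informative.)

P[X ≥ 8] ≤ 1/5 ≈ 0.2000.


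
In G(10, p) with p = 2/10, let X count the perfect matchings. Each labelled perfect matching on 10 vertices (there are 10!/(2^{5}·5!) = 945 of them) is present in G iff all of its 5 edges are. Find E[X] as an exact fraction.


K_10 has 10!/(2^{5}·5!) = 945 labelled perfect matchings.
For each such perfect matching H, let X_H = 1 if all 5 edges of H are present in G. Then P[X_H = 1] = p^{5} = (1/5)^{5} = 1/3125.
By linearity: E[X] = Σ_H E[X_H] = 945 · p^{5} = 945 · 1/3125 = 189/625.
Numerically: E[X] ≈ 0.3024.

E[X] = 945 · (1/5)^{5} = 189/625 ≈ 0.3024.


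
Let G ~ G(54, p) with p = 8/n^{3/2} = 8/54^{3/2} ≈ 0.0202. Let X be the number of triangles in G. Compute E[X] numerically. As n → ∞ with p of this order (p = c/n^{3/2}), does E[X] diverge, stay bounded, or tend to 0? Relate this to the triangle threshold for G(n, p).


Number of potential triangles: C(54, 3) = 24804.
Each occurs with probability p³ ≈ (0.0202)³ ≈ 8.19404e-06.
By linearity: E[X] = C(54, 3)·p³ ≈ 24804 · 8.19404e-06 ≈ 0.203.
Since α = 3/2 > 1, p = c/n^{3/2} = o(1/n) is below the triangle threshold p ~ 1/n. Asymptotically E[X] ~ (c³/6)·n^{3(1−α)} = (8³/6)·n^{-1.5} → 0, so by Markov's inequality G has no triangles w.h.p.

E[X] ≈ 0.203; in regime p = Θ(1/n^{3/2}) E[X] tends to 0 (below the triangle threshold p ~ 1/n).


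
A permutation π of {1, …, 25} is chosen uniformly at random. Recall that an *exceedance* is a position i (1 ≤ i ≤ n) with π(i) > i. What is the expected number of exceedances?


Write X = Σ_{i=1}^{25} X_i, where X_i = 1_{π(i) > i}.
For each fixed i, π(i) is uniform over {1, …, 25} (marginal of a uniform permutation), so P[π(i) > i] = (n − i)/n. Summing: Σ_{i=1}^{25} (n − i)/n = (0 + 1 + … + 24)/25 = 25(25 − 1)/(2·25) = (25 − 1)/2.
Hence E[X] = Σ_{i=1}^{25} (25 − i)/25 = 12 ≈ 12.000000.

E[X] = 12 = 12.000000.


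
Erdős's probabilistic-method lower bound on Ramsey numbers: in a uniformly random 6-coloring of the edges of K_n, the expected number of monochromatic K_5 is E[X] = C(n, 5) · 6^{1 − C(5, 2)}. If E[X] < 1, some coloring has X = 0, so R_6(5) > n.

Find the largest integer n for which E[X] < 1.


We need C(n, 5) · 6^{1 − 10} < 1, i.e. C(n, 5) < 6^{10 − 1} = 10077696.
Check values of n near the boundary:
  n = 65: C(65, 5) = 8259888; 8259888 < 10077696? YES
  n = 66: C(66, 5) = 8936928; 8936928 < 10077696? YES
  n = 67: C(67, 5) = 9657648; 9657648 < 10077696? YES
  n = 68: C(68, 5) = 10424128; 10424128 < 10077696? NO
  n = 69: C(69, 5) = 11238513; 11238513 < 10077696? NO
The largest n with C(n, 5) < 10077696 is n = 67 (where E[X] = 67067/69984 ≈ 0.9583190). Hence R_6(5) > 67, i.e. R_6(5) ≥ 68.

Largest n = 67; hence R_6(5) > 67.


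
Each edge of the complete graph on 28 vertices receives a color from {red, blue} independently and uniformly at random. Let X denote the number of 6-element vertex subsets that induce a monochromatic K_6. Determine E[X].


Let X = Σ_S X_S over the C(28, 6) = 376740 subsets S of size 6, where X_S = 1 if the K_6 on S is monochromatic.
For a fixed S, the K_6 on S has C(6, 2) = 15 edges. P[all 15 edges red] = (1/2)^15, and likewise for blue, so P[monochromatic] = 2·(1/2)^15 = 2^{1 − 15} = 1/16384.
Summing: E[X] = C(28, 6) · 2^{1 − 15} = 376740 · 1/16384 = 94185/4096.
Numerically: E[X] ≈ 22.994.

E[X] = C(28,6)·2^(1−C(6,2)) = 94185/4096 ≈ 22.994.


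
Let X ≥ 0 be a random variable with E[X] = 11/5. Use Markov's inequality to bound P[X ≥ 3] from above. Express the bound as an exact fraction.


μ = E[X] = 11/5, a = 3.
Markov: P[X ≥ 3] ≤ μ/a = (11/5)/3 = 11/15.
Numerically: ≈ 0.733.
(Since a = 3 > μ = 2.200, the bound 11/15 is < 1 and informative.)

P[X ≥ 3] ≤ 11/15 ≈ 0.733.


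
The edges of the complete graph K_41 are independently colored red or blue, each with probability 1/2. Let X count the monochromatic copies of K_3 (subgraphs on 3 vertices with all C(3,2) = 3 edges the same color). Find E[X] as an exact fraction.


Let X = Σ_S X_S over the C(41, 3) = 10660 subsets S of size 3, where X_S = 1 if the K_3 on S is monochromatic.
For a fixed S, the K_3 on S has C(3, 2) = 3 edges. P[all 3 edges red] = (1/2)^3, and likewise for blue, so P[monochromatic] = 2·(1/2)^3 = 2^{1 − 3} = 1/4.
By linearity of expectation: E[X] = C(41, 3) · 2^{1 − 3} = 10660 · 1/4 = 2665.
Numerically: E[X] ≈ 2665.000000.

E[X] = C(41,3)·2^(1−C(3,2)) = 2665 ≈ 2665.000000.


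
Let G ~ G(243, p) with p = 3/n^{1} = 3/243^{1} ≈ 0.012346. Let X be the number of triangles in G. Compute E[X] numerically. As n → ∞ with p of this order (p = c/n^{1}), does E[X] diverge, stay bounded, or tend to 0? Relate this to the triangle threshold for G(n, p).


Number of potential triangles: C(243, 3) = 2362041.
Each occurs with probability p³ ≈ (0.012346)³ ≈ 1.8816764e-06.
By linearity: E[X] = C(243, 3)·p³ ≈ 2362041 · 1.8816764e-06 ≈ 4.44460.
Here α = 1, so p = 3/n is exactly at the triangle threshold p ~ 1/n. Asymptotically E[X] → c³/6 = 3³/6 = 9/2 ≈ 4.50000, a bounded constant. In this regime the triangle count is asymptotically Poisson(c³/6).

E[X] ≈ 4.44460; in regime p = Θ(1/n^{1}) E[X] stays bounded (at the triangle threshold p ~ 1/n).


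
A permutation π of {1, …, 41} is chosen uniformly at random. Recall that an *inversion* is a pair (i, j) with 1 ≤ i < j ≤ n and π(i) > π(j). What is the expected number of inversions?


Write X = Σ X_I over the C(41, 2) = 820 pairs i < j, with X_I the indicator of one inversion.
There are 820 indicators.
For each fixed pair i < j, the values π(i) and π(j) are two distinct elements of {1, …, 41} in uniformly random order; by symmetry P[π(i) > π(j)] = 1/2.
By linearity: E[X] = 820 · (1/2) = C(41, 2) · (1/2) = 820/2 = 410 ≈ 410.000000.

E[X] = 410 = 410.000000.


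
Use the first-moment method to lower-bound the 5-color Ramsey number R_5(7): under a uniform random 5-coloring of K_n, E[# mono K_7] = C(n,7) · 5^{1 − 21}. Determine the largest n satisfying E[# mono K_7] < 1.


We need C(n, 7) · 5^{1 − 21} < 1, i.e. C(n, 7) < 5^{21 − 1} = 95367431640625.
Check values of n near the boundary:
  n = 334: C(334, 7) = 86359460961576; 86359460961576 < 95367431640625? YES
  n = 335: C(335, 7) = 88202498238195; 88202498238195 < 95367431640625? YES
  n = 336: C(336, 7) = 90079147136880; 90079147136880 < 95367431640625? YES
  n = 337: C(337, 7) = 91989916924632; 91989916924632 < 95367431640625? YES
  n = 338: C(338, 7) = 93935323022736; 93935323022736 < 95367431640625? YES
  n = 339: C(339, 7) = 95915887062372; 95915887062372 < 95367431640625? NO
  n = 340: C(340, 7) = 97932136940560; 97932136940560 < 95367431640625? NO
The largest n with C(n, 7) < 95367431640625 is n = 338 (where E[X] = 93935323022736/95367431640625 ≈ 0.9850). Hence R_5(7) > 338, i.e. R_5(7) ≥ 339.

Largest n = 338; hence R_5(7) > 338.


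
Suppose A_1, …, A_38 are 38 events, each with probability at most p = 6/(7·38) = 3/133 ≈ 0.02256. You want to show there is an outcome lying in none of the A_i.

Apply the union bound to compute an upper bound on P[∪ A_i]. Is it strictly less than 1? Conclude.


Union bound: P[∪_{i=1}^{38} A_i] ≤ Σ_i P[A_i] ≤ 38·p = 38·(3/133) = 6/7.
Numerically: 6/7 ≈ 0.85714.
Is 6/7 < 1? YES.
Since P[∪ A_i] ≤ 6/7 < 1, the complement has P[∩ A_i^c] ≥ 1 − 6/7 = 1/7 > 0, so some outcome avoids every A_i.

38·p = 6/7 ≈ 0.85714; existence CERTIFIED by the union bound.


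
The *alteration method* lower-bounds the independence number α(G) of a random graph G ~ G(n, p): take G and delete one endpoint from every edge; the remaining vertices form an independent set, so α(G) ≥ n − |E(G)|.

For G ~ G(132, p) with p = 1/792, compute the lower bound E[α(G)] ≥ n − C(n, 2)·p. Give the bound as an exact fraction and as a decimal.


E[|E(G)|] = C(132, 2)·p = 8646 · (1/792) = 131/12.
E[α(G)] ≥ n − E[|E(G)|] = 132 − 131/12 = 1453/12.
Numerically: ≈ 121.08333.
(This is only a lower bound; the true E[α(G)] may be larger.)

E[α(G)] ≥ 1453/12 ≈ 121.08333.


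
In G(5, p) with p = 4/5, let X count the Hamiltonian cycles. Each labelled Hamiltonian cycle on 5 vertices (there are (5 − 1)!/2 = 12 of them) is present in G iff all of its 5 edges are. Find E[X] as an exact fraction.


K_5 has (5 − 1)!/2 = 12 labelled Hamiltonian cycles.
For each such Hamiltonian cycle H, let X_H = 1 if all 5 edges of H are present in G. Then P[X_H = 1] = p^{5} = (4/5)^{5} = 1024/3125.
By linearity: E[X] = Σ_H E[X_H] = 12 · p^{5} = 12 · 1024/3125 = 12288/3125.
Numerically: E[X] ≈ 3.93216.

E[X] = 12 · (4/5)^{5} = 12288/3125 ≈ 3.93216.


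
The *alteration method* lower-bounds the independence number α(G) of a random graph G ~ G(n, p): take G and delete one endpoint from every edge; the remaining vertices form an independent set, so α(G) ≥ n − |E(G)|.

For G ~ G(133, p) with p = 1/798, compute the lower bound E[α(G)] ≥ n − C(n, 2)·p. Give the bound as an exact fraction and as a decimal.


E[|E(G)|] = C(133, 2)·p = 8778 · (1/798) = 11.
E[α(G)] ≥ n − E[|E(G)|] = 133 − 11 = 122.
Numerically: ≈ 122.000000.
(This is only a lower bound; the true E[α(G)] may be larger.)

E[α(G)] ≥ 122 ≈ 122.000000.


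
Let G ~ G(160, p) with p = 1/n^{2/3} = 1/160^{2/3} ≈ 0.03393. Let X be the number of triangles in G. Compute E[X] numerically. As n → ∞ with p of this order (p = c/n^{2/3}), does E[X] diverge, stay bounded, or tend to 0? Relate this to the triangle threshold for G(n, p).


Number of potential triangles: C(160, 3) = 669920.
Each occurs with probability p³ ≈ (0.03393)³ ≈ 3.906250e-05.
By linearity: E[X] = C(160, 3)·p³ ≈ 669920 · 3.906250e-05 ≈ 26.1688.
Since α = 2/3 < 1, p = c/n^{2/3} ≫ 1/n is above the triangle threshold p ~ 1/n. Asymptotically E[X] ~ (c³/6)·n^{3(1−α)} = (1³/6)·n^{1} → ∞; triangles are abundant w.h.p.

E[X] ≈ 26.1688; in regime p = Θ(1/n^{2/3}) E[X] diverges (above the triangle threshold p ~ 1/n).


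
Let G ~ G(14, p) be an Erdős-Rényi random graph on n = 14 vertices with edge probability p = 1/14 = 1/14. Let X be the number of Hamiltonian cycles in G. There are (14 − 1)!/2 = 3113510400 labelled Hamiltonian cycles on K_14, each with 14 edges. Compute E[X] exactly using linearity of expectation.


K_14 has (14 − 1)!/2 = 3113510400 labelled Hamiltonian cycles.
For each such Hamiltonian cycle H, let X_H = 1 if all 14 edges of H are present in G. Then P[X_H = 1] = p^{14} = (1/14)^{14} = 1/11112006825558016.
By linearity: E[X] = Σ_H E[X_H] = 3113510400 · p^{14} = 3113510400 · 1/11112006825558016 = 868725/3100448333024.
Numerically: E[X] ≈ 2.8019e-07.

E[X] = 3113510400 · (1/14)^{14} = 868725/3100448333024 ≈ 2.8019e-07.


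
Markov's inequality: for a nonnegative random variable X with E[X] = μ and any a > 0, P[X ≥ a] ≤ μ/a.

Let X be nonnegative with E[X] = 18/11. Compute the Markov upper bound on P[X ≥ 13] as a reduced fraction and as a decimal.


μ = E[X] = 18/11, a = 13.
Markov: P[X ≥ 13] ≤ μ/a = (18/11)/13 = 18/143.
Numerically: ≈ 0.1259.
(Since a = 13 > μ = 1.6364, the bound 18/143 is < 1 and informative.)

P[X ≥ 13] ≤ 18/143 ≈ 0.1259.


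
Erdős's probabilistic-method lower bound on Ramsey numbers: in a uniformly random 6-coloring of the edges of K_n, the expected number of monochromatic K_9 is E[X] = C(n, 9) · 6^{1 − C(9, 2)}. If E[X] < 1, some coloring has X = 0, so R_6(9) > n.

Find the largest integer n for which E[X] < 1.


We need C(n, 9) · 6^{1 − 36} < 1, i.e. C(n, 9) < 6^{36 − 1} = 1719070799748422591028658176.
Check values of n near the boundary:
  n = 4402: C(4402, 9) = 1696419745356657449393393700; 1696419745356657449393393700 < 1719070799748422591028658176? YES
  n = 4403: C(4403, 9) = 1699894433046281918452233150; 1699894433046281918452233150 < 1719070799748422591028658176? YES
  n = 4404: C(4404, 9) = 1703375445537161676647015880; 1703375445537161676647015880 < 1719070799748422591028658176? YES
  n = 4405: C(4405, 9) = 1706862792900636302463627150; 1706862792900636302463627150 < 1719070799748422591028658176? YES
  n = 4406: C(4406, 9) = 1710356485221788389505285700; 1710356485221788389505285700 < 1719070799748422591028658176? YES
  n = 4407: C(4407, 9) = 1713856532599459170657070050; 1713856532599459170657070050 < 1719070799748422591028658176? YES
  n = 4408: C(4408, 9) = 1717362945146264156457459600; 1717362945146264156457459600 < 1719070799748422591028658176? YES
  n = 4409: C(4409, 9) = 1720875732988608787686577131; 1720875732988608787686577131 < 1719070799748422591028658176? NO
The largest n with C(n, 9) < 1719070799748422591028658176 is n = 4408 (where E[X] = 35778394690547169926197075/35813974994758803979763712 ≈ 0.99901). Hence R_6(9) > 4408, i.e. R_6(9) ≥ 4409.

Largest n = 4408; hence R_6(9) > 4408.


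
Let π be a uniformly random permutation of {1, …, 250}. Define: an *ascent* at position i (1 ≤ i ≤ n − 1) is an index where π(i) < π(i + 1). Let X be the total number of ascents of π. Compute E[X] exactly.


Write X = Σ X_I over i = 1, …, 249, with X_I the indicator of one ascent.
There are 249 indicators.
For each fixed i, the pair (π(i), π(i+1)) is a uniformly random ordered pair of distinct values from {1, …, 250}; by symmetry P[π(i) < π(i+1)] = 1/2.
By linearity: E[X] = 249 · (1/2) = (250 − 1) · (1/2) = 249/2 ≈ 124.5000.

E[X] = 249/2 = 124.5000.


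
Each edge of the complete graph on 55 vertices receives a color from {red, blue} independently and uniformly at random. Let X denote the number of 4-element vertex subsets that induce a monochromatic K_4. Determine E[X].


Let X = Σ_S X_S over the C(55, 4) = 341055 subsets S of size 4, where X_S = 1 if the K_4 on S is monochromatic.
For a fixed S, the K_4 on S has C(4, 2) = 6 edges. P[all 6 edges red] = (1/2)^6, and likewise for blue, so P[monochromatic] = 2·(1/2)^6 = 2^{1 − 6} = 1/32.
By linearity of expectation: E[X] = C(55, 4) · 2^{1 − 6} = 341055 · 1/32 = 341055/32.
Numerically: E[X] ≈ 10657.96875.

E[X] = C(55,4)·2^(1−C(4,2)) = 341055/32 ≈ 10657.96875.


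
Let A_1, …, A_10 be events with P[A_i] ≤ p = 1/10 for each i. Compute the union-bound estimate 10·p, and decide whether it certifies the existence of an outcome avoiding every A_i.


Union bound: P[∪_{i=1}^{10} A_i] ≤ Σ_i P[A_i] ≤ 10·p = 10·(1/10) = 1.
Numerically: 1 ≈ 1.0000.
Is 1 < 1? NO.
Since the bound 1 is ≥ 1, the union bound is uninformative here; it does NOT by itself certify existence.

10·p = 1 ≈ 1.0000; existence NOT certified by the union bound.


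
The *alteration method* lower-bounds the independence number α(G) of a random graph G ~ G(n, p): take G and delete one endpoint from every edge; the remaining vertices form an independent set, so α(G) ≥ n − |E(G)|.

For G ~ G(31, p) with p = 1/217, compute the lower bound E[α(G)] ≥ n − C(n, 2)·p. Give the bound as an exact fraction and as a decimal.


E[|E(G)|] = C(31, 2)·p = 465 · (1/217) = 15/7.
E[α(G)] ≥ n − E[|E(G)|] = 31 − 15/7 = 202/7.
Numerically: ≈ 28.857.
(This is only a lower bound; the true E[α(G)] may be larger.)

E[α(G)] ≥ 202/7 ≈ 28.857.


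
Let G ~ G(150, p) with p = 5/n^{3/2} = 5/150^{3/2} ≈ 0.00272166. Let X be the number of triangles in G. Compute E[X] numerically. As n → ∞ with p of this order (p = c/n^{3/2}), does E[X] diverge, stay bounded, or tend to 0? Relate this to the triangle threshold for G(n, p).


Number of potential triangles: C(150, 3) = 551300.
Each occurs with probability p³ ≈ (0.00272166)³ ≈ 2.01604094e-08.
By linearity: E[X] = C(150, 3)·p³ ≈ 551300 · 2.01604094e-08 ≈ 0.011114.
Since α = 3/2 > 1, p = c/n^{3/2} = o(1/n) is below the triangle threshold p ~ 1/n. Asymptotically E[X] ~ (c³/6)·n^{3(1−α)} = (5³/6)·n^{-1.5} → 0, so by Markov's inequality G has no triangles w.h.p.

E[X] ≈ 0.011114; in regime p = Θ(1/n^{3/2}) E[X] tends to 0 (below the triangle threshold p ~ 1/n).


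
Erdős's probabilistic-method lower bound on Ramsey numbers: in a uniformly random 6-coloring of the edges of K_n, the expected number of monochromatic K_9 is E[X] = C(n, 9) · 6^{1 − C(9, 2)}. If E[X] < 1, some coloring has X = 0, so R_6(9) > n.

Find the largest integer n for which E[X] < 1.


We need C(n, 9) · 6^{1 − 36} < 1, i.e. C(n, 9) < 6^{36 − 1} = 1719070799748422591028658176.
Check values of n near the boundary:
  n = 4407: C(4407, 9) = 1713856532599459170657070050; 1713856532599459170657070050 < 1719070799748422591028658176? YES
  n = 4408: C(4408, 9) = 1717362945146264156457459600; 1717362945146264156457459600 < 1719070799748422591028658176? YES
  n = 4409: C(4409, 9) = 1720875732988608787686577131; 1720875732988608787686577131 < 1719070799748422591028658176? NO
  n = 4410: C(4410, 9) = 1724394906266704102180823710; 1724394906266704102180823710 < 1719070799748422591028658176? NO
The largest n with C(n, 9) < 1719070799748422591028658176 is n = 4408 (where E[X] = 35778394690547169926197075/35813974994758803979763712 ≈ 0.999). Hence R_6(9) > 4408, i.e. R_6(9) ≥ 4409.

Largest n = 4408; hence R_6(9) > 4408.


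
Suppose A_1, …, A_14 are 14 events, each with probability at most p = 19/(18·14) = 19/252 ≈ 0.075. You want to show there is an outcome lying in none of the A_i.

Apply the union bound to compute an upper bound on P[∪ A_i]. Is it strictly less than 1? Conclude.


Union bound: P[∪_{i=1}^{14} A_i] ≤ Σ_i P[A_i] ≤ 14·p = 14·(19/252) = 19/18.
Numerically: 19/18 ≈ 1.056.
Is 19/18 < 1? NO.
Since the bound 19/18 is ≥ 1, the union bound is uninformative here; it does NOT by itself certify existence.

14·p = 19/18 ≈ 1.056; existence NOT certified by the union bound.


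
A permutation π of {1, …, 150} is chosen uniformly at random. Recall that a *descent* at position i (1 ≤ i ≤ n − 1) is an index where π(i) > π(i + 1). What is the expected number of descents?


Write X = Σ X_I over i = 1, …, 149, with X_I the indicator of one descent.
There are 149 indicators.
For each fixed i, the pair (π(i), π(i+1)) is a uniformly random ordered pair of distinct values from {1, …, 150}; by symmetry P[π(i) > π(i+1)] = 1/2.
By linearity: E[X] = 149 · (1/2) = (150 − 1) · (1/2) = 149/2 ≈ 74.500000.

E[X] = 149/2 = 74.500000.


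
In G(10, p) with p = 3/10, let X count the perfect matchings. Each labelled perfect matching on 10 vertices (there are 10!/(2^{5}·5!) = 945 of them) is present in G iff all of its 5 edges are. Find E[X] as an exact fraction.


K_10 has 10!/(2^{5}·5!) = 945 labelled perfect matchings.
For each such perfect matching H, let X_H = 1 if all 5 edges of H are present in G. Then P[X_H = 1] = p^{5} = (3/10)^{5} = 243/100000.
Summing the indicators: E[X] = Σ_H E[X_H] = 945 · p^{5} = 945 · 243/100000 = 45927/20000.
Numerically: E[X] ≈ 2.2963.

E[X] = 945 · (3/10)^{5} = 45927/20000 ≈ 2.2963.


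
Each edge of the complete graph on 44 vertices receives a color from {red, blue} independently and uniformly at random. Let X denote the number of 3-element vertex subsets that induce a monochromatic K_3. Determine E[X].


Let X = Σ_S X_S over the C(44, 3) = 13244 subsets S of size 3, where X_S = 1 if the K_3 on S is monochromatic.
For a fixed S, the K_3 on S has C(3, 2) = 3 edges. P[all 3 edges red] = (1/2)^3, and likewise for blue, so P[monochromatic] = 2·(1/2)^3 = 2^{1 − 3} = 1/4.
By linearity: E[X] = C(44, 3) · 2^{1 − 3} = 13244 · 1/4 = 3311.
Numerically: E[X] ≈ 3311.00000.

E[X] = C(44,3)·2^(1−C(3,2)) = 3311 ≈ 3311.00000.


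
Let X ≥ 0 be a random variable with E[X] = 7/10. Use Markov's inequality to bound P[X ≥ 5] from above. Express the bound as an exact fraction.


μ = E[X] = 7/10, a = 5.
Markov: P[X ≥ 5] ≤ μ/a = (7/10)/5 = 7/50.
Numerically: ≈ 0.140000.
(Since a = 5 > μ = 0.700000, the bound 7/50 is < 1 and informative.)

P[X ≥ 5] ≤ 7/50 ≈ 0.140000.


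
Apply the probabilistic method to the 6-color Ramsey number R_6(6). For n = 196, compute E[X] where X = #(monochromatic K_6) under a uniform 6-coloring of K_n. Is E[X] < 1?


E[X] = C(196, 6) · 6^{1 − 15} = 72887293024 · 6^{−14} = 72887293024/78364164096.
As a reduced fraction: E[X] = 2277727907/2448880128 ≈ 0.930.
Is E[X] < 1? YES.
Since E[X] < 1, there exists a 6-coloring of K_{196} with no monochromatic K_6; hence R_6(6) > 196.

E[X] = 2277727907/2448880128 ≈ 0.930; E[X] < 1, so R_6(6) > 196.


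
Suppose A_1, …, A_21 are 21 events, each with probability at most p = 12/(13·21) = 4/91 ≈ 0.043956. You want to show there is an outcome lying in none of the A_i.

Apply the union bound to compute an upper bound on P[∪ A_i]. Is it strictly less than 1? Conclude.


Union bound: P[∪_{i=1}^{21} A_i] ≤ Σ_i P[A_i] ≤ 21·p = 21·(4/91) = 12/13.
Numerically: 12/13 ≈ 0.923077.
Is 12/13 < 1? YES.
Since P[∪ A_i] ≤ 12/13 < 1, the complement has P[∩ A_i^c] ≥ 1 − 12/13 = 1/13 > 0, so some outcome avoids every A_i.

21·p = 12/13 ≈ 0.923077; existence CERTIFIED by the union bound.


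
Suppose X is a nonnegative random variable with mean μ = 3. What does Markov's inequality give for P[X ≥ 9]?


μ = E[X] = 3, a = 9.
Markov: P[X ≥ 9] ≤ μ/a = (3)/9 = 1/3.
Numerically: ≈ 0.333333.
(Since a = 9 > μ = 3.000000, the bound 1/3 is < 1 and informative.)

P[X ≥ 9] ≤ 1/3 ≈ 0.333333.
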